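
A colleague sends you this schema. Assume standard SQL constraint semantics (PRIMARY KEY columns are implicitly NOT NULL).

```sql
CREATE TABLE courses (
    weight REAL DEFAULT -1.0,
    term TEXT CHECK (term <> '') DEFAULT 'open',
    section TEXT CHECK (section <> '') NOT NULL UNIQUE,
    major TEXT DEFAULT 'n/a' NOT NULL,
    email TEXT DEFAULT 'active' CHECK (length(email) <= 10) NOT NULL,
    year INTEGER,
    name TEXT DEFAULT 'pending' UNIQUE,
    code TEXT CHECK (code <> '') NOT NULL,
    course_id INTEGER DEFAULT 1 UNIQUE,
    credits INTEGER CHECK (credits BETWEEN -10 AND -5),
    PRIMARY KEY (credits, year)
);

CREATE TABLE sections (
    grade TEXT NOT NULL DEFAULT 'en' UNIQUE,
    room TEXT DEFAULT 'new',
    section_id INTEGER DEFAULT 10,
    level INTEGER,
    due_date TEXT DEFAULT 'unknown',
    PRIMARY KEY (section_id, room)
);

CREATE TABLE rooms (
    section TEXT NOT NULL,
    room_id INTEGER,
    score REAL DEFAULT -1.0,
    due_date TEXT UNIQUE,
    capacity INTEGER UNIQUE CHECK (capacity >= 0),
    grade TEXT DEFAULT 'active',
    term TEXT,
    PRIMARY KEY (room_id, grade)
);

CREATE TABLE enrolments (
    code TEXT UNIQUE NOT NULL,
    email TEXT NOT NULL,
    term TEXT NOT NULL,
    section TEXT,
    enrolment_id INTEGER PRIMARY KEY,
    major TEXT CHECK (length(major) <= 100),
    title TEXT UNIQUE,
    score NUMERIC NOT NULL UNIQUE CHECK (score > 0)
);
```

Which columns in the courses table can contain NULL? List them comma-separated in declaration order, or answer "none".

weight, term, name, course_id

- weight: DEFAULT only fills an omitted column; an explicit NULL is still allowed → nullable.
- term: CHECK does not forbid NULL (a CHECK constraint passes when its expression is NULL) → nullable.
- section: declared NOT NULL → not nullable.
- major: declared NOT NULL → not nullable.
- email: declared NOT NULL → not nullable.
- year: part of the PRIMARY KEY, which implies NOT NULL → not nullable.
- name: UNIQUE does not imply NOT NULL → nullable.
- code: declared NOT NULL → not nullable.
- course_id: UNIQUE does not imply NOT NULL → nullable.
- credits: part of the PRIMARY KEY, which implies NOT NULL → not nullable.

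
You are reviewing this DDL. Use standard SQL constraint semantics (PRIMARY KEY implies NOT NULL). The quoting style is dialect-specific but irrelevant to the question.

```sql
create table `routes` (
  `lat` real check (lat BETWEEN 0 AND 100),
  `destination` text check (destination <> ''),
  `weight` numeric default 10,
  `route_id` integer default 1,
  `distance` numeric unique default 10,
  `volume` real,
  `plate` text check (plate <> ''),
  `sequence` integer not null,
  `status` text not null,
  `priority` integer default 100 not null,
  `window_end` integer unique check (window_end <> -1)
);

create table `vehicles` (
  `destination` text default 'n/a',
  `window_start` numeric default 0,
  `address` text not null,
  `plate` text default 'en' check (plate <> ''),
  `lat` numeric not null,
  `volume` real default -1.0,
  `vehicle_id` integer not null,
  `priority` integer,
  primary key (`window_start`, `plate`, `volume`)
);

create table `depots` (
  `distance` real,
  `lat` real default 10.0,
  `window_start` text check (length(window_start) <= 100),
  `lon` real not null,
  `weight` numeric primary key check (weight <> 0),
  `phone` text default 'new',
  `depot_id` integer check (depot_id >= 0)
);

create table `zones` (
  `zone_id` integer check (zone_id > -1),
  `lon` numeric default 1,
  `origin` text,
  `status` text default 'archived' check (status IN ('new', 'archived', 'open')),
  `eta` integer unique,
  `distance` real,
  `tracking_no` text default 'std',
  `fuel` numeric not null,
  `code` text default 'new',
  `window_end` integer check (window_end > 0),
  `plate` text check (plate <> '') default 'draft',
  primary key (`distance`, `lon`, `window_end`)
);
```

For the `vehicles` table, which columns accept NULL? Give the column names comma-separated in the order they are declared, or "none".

- destination: DEFAULT only fills an omitted column; an explicit NULL is still allowed → nullable.
- window_start: part of the PRIMARY KEY, which implies NOT NULL → not nullable.
- address: declared NOT NULL → not nullable.
- plate: part of the PRIMARY KEY, which implies NOT NULL → not nullable.
- lat: declared NOT NULL → not nullable.
- volume: part of the PRIMARY KEY, which implies NOT NULL → not nullable.
- vehicle_id: declared NOT NULL → not nullable.
- priority: no NOT NULL constraint applies → nullable.

destination, priority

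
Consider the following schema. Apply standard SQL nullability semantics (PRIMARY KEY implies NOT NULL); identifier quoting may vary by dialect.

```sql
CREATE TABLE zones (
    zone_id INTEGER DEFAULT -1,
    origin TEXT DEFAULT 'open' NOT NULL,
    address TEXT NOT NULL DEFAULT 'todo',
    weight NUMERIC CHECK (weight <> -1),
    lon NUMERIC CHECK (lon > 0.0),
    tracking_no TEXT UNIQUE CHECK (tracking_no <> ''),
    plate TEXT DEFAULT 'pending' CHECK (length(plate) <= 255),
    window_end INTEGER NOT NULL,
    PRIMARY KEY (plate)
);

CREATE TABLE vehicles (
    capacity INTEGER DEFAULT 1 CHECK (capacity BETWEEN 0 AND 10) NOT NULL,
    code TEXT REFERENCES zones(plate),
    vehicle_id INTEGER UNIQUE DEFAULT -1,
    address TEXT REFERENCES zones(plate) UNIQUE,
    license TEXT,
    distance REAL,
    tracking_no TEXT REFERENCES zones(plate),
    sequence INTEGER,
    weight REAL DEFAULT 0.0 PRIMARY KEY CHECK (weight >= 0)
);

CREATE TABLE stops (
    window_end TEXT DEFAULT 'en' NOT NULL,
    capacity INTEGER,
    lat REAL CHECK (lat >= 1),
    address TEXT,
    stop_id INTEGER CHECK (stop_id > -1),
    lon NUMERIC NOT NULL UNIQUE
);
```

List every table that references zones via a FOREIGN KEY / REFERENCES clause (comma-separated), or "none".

- vehicles.code references zones(plate).
- vehicles.address references zones(plate).
- vehicles.tracking_no references zones(plate).

vehicles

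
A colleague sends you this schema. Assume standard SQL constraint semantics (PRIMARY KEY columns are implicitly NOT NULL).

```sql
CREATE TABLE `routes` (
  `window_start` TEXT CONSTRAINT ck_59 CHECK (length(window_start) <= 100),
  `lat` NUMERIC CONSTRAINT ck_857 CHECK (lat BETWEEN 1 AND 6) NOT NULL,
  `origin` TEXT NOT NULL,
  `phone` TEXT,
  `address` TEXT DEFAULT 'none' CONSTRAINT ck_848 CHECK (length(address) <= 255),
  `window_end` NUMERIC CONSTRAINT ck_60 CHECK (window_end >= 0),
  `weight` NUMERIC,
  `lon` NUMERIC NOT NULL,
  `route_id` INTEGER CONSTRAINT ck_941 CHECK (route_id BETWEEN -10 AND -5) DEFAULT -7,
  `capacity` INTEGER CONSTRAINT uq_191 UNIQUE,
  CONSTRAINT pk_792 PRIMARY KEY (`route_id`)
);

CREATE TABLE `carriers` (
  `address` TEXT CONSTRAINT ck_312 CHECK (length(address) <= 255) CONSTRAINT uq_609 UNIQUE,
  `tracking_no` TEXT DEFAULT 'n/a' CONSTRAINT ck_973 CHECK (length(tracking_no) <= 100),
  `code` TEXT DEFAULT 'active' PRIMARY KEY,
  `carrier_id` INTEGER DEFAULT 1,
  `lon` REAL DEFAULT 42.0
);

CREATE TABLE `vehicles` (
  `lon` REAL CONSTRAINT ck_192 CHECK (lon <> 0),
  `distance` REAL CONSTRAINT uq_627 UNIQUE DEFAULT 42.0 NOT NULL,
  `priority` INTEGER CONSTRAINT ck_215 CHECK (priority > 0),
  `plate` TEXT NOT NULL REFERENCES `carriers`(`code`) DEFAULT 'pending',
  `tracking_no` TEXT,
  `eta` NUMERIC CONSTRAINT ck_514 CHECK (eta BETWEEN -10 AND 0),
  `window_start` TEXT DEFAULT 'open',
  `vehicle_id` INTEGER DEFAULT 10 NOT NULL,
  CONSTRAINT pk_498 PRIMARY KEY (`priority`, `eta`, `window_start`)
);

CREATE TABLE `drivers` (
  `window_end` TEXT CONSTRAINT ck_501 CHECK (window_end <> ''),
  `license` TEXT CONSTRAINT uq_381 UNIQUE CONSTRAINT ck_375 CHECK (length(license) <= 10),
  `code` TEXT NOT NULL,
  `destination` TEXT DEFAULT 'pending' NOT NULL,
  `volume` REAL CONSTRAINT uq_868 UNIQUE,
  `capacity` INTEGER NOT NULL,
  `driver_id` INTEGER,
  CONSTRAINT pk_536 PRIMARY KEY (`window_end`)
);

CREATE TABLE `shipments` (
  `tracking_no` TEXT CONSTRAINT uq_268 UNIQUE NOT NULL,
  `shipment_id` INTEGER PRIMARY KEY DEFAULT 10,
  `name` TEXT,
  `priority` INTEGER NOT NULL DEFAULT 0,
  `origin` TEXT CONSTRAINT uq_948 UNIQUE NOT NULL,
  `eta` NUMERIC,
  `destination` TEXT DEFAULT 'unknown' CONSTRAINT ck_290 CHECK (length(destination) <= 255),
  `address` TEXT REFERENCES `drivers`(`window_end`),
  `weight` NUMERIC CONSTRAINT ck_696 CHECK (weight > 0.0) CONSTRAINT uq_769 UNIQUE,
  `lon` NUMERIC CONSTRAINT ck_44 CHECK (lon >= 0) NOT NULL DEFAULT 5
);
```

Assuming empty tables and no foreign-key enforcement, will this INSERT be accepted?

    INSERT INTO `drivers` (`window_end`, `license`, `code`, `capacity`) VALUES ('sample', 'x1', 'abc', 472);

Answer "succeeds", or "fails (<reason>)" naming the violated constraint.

succeeds

NOT NULL columns: capacity is supplied; code is supplied; destination defaults to 'pending'; window_end is supplied.
CHECK constraints: 'sample' satisfies (window_end <> ''); 'x1' satisfies (length(license) <= 10).
No constraint is violated.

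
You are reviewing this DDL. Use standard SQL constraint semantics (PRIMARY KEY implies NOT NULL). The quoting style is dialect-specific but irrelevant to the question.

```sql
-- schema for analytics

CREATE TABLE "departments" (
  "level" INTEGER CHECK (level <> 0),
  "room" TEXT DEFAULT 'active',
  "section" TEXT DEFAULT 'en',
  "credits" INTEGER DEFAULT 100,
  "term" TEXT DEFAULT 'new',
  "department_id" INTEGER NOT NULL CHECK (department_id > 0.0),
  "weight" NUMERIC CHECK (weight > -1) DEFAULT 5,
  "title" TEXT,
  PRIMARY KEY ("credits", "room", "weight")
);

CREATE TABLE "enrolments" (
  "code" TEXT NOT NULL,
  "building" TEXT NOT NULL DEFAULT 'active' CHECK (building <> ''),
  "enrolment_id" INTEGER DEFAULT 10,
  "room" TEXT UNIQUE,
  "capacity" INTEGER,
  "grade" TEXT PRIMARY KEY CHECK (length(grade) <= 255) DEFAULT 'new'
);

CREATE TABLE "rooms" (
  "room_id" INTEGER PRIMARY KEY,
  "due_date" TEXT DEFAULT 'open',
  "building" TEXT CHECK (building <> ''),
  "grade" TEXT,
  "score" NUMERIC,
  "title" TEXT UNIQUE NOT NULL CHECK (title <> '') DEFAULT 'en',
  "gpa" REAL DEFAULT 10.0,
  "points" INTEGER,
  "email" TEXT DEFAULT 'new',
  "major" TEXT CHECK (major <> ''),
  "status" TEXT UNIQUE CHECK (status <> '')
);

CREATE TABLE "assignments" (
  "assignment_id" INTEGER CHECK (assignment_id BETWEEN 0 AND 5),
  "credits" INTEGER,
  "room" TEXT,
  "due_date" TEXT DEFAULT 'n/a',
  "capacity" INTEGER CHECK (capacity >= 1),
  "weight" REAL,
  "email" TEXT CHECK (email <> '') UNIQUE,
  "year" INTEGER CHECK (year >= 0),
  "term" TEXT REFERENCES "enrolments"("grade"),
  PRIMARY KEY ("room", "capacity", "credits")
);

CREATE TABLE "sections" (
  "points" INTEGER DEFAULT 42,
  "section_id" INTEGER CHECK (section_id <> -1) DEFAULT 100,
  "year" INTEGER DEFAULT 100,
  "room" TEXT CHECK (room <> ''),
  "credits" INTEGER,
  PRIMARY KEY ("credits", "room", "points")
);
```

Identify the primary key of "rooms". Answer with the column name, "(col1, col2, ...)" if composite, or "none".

room_id

room_id is declared PRIMARY KEY inline on the column.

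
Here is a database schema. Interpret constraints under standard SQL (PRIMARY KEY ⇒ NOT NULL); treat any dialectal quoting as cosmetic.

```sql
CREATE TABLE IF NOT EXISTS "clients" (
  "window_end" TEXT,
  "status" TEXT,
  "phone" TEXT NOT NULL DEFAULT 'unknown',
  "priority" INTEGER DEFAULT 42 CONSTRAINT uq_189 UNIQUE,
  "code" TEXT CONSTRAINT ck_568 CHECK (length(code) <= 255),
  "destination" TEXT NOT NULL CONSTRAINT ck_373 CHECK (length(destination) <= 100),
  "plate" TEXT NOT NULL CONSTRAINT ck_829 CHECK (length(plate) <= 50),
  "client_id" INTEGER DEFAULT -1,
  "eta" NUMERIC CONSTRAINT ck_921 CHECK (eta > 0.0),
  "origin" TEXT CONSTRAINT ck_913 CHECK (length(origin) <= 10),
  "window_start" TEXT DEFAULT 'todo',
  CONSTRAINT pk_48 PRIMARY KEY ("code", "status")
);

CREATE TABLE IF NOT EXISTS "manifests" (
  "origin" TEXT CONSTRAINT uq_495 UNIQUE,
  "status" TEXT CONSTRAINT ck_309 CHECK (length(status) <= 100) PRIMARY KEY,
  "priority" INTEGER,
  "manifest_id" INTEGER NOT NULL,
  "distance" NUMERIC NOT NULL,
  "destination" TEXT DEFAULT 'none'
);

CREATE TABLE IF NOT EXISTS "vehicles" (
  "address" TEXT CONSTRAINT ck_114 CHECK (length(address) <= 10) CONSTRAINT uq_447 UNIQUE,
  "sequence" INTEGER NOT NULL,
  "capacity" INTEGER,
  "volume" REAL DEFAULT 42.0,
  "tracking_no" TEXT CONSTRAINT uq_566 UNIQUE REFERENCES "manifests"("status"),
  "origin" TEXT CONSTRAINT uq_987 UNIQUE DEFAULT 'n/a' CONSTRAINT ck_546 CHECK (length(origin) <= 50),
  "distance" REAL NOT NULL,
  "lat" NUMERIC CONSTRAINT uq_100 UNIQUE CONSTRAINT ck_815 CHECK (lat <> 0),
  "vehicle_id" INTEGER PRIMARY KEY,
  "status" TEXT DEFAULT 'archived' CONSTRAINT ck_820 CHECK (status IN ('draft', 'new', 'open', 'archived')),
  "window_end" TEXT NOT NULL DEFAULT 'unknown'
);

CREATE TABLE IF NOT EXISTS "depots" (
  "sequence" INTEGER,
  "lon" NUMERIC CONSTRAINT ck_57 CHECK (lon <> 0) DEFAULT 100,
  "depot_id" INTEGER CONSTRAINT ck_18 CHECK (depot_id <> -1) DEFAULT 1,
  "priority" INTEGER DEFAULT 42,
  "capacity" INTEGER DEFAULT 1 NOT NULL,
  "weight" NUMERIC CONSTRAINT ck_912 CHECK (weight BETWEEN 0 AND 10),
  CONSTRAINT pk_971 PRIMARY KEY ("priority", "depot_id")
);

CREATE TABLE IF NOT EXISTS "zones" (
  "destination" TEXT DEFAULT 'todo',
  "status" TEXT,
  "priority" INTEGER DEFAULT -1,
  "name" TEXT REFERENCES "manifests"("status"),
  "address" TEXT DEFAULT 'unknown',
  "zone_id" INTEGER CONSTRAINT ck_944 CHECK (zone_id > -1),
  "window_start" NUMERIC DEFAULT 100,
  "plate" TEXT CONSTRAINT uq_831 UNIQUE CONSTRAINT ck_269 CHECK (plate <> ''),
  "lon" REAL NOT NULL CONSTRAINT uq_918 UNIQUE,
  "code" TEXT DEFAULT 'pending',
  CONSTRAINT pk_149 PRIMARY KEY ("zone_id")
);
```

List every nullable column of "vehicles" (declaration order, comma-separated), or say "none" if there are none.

- address: CHECK does not forbid NULL (a CHECK constraint passes when its expression is NULL) → nullable.
- sequence: declared NOT NULL → not nullable.
- capacity: no NOT NULL constraint applies → nullable.
- volume: DEFAULT only fills an omitted column; an explicit NULL is still allowed → nullable.
- tracking_no: a foreign key column may be NULL unless separately constrained → nullable.
- origin: CHECK does not forbid NULL (a CHECK constraint passes when its expression is NULL) → nullable.
- distance: declared NOT NULL → not nullable.
- lat: CHECK does not forbid NULL (a CHECK constraint passes when its expression is NULL) → nullable.
- vehicle_id: part of the PRIMARY KEY, which implies NOT NULL → not nullable.
- status: CHECK does not forbid NULL (a CHECK constraint passes when its expression is NULL) → nullable.
- window_end: declared NOT NULL → not nullable.

address, capacity, volume, tracking_no, origin, lat, status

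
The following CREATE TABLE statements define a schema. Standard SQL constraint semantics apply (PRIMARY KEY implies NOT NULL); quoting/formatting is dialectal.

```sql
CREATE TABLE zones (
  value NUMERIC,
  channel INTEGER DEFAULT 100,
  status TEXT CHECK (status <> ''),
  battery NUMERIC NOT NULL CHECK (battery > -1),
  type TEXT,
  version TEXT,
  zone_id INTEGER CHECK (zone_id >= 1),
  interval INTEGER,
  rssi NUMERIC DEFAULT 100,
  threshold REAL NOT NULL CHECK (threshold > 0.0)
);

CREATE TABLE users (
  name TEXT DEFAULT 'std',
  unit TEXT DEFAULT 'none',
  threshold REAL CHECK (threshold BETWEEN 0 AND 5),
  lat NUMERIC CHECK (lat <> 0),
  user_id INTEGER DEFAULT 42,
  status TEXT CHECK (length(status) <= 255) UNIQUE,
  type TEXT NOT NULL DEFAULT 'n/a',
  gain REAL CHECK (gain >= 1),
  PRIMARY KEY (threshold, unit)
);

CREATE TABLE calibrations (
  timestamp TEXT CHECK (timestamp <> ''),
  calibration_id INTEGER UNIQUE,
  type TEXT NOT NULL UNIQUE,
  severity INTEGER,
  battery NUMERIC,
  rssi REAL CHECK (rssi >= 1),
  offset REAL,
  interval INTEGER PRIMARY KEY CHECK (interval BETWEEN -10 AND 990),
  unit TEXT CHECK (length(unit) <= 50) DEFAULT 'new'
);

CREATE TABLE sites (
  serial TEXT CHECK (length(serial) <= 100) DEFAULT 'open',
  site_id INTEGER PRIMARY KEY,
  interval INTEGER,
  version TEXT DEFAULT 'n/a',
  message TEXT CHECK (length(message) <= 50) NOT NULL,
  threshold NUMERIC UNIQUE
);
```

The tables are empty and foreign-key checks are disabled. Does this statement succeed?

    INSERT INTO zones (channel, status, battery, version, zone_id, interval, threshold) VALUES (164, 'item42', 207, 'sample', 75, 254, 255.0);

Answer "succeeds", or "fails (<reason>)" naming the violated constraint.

NOT NULL columns: battery is supplied; threshold is supplied.
CHECK constraints: 'item42' satisfies (status <> ''); 207 satisfies (battery > -1); 75 satisfies (zone_id >= 1); 255.0 satisfies (threshold > 0.0).
No constraint is violated.

succeeds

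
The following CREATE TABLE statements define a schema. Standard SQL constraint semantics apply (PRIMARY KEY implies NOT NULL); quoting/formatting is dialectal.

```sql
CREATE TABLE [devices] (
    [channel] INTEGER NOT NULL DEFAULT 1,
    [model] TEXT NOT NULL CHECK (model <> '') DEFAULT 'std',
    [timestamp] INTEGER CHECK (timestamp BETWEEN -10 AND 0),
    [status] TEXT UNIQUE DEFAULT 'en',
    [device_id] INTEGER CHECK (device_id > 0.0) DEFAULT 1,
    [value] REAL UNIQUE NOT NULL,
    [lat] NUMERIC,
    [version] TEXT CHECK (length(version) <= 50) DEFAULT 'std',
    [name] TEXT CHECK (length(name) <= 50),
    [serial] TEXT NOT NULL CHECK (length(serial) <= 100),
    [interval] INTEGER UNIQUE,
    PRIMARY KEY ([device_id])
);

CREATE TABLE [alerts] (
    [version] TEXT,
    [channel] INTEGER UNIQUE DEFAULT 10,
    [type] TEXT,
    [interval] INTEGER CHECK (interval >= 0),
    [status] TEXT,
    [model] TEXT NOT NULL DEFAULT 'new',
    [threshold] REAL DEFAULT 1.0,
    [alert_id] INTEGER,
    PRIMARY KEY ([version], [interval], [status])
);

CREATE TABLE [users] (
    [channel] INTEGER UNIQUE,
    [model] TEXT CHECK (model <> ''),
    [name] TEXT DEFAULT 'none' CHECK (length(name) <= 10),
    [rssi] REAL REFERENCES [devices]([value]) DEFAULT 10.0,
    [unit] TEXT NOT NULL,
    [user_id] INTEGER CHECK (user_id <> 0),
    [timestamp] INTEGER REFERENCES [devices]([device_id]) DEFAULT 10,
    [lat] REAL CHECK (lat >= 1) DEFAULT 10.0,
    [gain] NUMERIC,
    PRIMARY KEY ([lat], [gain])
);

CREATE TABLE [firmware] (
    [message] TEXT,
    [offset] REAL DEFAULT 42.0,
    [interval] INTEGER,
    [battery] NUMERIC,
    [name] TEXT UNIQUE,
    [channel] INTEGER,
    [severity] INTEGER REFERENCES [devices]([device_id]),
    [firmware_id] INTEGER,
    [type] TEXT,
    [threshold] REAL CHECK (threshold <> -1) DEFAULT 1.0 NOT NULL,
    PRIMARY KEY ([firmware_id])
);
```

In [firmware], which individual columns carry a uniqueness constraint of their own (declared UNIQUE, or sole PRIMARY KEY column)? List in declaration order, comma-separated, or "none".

- message: no UNIQUE or single-column PK constraint.
- offset: no UNIQUE or single-column PK constraint.
- interval: no UNIQUE or single-column PK constraint.
- battery: no UNIQUE or single-column PK constraint.
- name: declared UNIQUE → unique.
- channel: no UNIQUE or single-column PK constraint.
- severity: no UNIQUE or single-column PK constraint.
- firmware_id: single-column PRIMARY KEY → unique.
- type: no UNIQUE or single-column PK constraint.
- threshold: no UNIQUE or single-column PK constraint.

name, firmware_id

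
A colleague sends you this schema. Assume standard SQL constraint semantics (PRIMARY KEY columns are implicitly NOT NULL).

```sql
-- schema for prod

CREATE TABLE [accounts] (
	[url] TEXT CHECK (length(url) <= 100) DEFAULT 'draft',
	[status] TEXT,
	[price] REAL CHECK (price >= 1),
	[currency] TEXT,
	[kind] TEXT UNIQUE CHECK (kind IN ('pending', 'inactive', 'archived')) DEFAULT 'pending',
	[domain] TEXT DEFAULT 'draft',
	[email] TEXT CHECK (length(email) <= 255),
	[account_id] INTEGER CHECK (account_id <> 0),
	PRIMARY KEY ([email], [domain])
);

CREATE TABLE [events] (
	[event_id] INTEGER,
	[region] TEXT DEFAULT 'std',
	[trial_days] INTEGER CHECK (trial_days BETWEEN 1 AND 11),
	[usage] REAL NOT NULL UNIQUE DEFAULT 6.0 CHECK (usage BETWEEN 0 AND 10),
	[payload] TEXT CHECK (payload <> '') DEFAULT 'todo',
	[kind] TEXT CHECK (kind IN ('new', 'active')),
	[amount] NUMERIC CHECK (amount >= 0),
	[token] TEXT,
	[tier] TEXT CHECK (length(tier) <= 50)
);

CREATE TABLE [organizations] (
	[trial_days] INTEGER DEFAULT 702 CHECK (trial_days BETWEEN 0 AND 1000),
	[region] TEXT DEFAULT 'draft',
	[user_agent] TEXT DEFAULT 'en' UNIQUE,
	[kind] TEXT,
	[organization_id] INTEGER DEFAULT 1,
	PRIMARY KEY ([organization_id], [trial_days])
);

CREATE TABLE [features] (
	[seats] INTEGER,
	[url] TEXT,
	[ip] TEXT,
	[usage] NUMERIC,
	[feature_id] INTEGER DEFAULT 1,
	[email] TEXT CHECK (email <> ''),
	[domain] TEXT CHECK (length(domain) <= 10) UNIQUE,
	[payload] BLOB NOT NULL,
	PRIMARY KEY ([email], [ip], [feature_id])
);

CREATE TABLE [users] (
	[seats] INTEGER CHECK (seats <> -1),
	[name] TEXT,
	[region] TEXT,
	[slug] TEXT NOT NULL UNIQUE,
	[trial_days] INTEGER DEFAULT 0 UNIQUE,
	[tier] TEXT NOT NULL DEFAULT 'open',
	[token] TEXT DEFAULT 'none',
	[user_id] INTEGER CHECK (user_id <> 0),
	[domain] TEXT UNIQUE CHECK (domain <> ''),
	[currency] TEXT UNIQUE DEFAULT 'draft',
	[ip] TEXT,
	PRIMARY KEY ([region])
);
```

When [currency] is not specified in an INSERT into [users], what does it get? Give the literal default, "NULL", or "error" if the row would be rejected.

'draft'

currency has an explicit DEFAULT 'draft'.
When the column is omitted from an INSERT, that default is used.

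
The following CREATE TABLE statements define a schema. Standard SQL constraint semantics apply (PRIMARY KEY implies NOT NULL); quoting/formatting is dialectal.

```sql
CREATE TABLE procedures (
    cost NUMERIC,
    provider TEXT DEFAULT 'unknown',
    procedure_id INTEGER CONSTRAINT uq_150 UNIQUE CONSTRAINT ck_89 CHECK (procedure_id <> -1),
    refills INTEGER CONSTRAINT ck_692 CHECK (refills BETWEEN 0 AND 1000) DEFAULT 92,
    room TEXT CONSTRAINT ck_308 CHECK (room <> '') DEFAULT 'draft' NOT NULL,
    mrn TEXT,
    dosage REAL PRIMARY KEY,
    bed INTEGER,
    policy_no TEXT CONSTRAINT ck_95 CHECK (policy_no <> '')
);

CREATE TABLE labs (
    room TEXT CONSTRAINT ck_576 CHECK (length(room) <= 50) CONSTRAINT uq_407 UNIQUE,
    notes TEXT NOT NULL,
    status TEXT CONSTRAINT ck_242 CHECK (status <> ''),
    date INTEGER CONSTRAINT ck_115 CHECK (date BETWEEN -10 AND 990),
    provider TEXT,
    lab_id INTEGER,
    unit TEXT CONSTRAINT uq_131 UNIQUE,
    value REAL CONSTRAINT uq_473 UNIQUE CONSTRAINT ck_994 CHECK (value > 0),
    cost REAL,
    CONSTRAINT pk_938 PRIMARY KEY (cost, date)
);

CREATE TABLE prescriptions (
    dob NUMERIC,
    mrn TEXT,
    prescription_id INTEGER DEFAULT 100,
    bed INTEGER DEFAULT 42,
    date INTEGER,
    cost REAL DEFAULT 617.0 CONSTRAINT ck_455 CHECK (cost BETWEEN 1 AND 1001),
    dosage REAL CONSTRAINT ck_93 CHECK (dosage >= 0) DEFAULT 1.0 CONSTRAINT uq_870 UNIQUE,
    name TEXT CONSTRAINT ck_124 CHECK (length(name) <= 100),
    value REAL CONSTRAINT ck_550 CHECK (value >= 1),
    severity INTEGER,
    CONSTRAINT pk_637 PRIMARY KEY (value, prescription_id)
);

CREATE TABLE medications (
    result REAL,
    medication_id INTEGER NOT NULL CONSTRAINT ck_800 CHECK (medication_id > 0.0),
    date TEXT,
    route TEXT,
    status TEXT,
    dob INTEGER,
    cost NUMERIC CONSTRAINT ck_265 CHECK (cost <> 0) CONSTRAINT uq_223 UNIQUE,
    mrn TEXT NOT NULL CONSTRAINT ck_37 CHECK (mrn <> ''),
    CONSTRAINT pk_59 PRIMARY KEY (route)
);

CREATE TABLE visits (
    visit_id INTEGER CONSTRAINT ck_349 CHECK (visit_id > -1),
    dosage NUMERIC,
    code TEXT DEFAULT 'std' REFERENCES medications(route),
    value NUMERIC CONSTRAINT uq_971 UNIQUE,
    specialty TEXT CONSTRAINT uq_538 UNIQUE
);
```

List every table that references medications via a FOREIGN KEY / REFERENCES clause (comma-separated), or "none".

visits

- visits.code references medications(route).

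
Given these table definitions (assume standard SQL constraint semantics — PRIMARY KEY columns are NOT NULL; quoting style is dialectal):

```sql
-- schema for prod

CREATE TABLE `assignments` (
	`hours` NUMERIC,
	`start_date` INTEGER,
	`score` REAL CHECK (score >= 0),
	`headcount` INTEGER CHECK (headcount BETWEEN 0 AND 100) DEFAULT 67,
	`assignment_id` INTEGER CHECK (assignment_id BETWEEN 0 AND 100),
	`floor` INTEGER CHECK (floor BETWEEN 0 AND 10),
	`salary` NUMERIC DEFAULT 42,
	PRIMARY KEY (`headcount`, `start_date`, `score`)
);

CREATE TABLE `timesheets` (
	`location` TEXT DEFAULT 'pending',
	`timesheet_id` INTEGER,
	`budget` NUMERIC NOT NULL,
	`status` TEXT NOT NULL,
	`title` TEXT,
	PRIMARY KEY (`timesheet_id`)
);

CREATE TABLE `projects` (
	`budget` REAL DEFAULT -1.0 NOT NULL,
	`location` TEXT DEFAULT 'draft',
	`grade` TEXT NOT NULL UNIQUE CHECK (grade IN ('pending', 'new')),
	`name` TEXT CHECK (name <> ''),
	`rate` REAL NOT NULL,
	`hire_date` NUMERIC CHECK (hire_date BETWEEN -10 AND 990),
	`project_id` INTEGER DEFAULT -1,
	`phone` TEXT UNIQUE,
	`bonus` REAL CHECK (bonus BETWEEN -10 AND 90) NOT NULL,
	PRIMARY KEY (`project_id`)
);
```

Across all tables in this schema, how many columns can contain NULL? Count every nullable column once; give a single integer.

10

assignments: 4 nullable (hours, assignment_id, floor, salary — PK (headcount, start_date, score) and explicit NOT NULL columns excluded).
timesheets: 2 nullable (location, title — PK (timesheet_id) and explicit NOT NULL columns excluded).
projects: 4 nullable (location, name, hire_date, phone — PK (project_id) and explicit NOT NULL columns excluded).
Total: 4 + 2 + 4 = 10.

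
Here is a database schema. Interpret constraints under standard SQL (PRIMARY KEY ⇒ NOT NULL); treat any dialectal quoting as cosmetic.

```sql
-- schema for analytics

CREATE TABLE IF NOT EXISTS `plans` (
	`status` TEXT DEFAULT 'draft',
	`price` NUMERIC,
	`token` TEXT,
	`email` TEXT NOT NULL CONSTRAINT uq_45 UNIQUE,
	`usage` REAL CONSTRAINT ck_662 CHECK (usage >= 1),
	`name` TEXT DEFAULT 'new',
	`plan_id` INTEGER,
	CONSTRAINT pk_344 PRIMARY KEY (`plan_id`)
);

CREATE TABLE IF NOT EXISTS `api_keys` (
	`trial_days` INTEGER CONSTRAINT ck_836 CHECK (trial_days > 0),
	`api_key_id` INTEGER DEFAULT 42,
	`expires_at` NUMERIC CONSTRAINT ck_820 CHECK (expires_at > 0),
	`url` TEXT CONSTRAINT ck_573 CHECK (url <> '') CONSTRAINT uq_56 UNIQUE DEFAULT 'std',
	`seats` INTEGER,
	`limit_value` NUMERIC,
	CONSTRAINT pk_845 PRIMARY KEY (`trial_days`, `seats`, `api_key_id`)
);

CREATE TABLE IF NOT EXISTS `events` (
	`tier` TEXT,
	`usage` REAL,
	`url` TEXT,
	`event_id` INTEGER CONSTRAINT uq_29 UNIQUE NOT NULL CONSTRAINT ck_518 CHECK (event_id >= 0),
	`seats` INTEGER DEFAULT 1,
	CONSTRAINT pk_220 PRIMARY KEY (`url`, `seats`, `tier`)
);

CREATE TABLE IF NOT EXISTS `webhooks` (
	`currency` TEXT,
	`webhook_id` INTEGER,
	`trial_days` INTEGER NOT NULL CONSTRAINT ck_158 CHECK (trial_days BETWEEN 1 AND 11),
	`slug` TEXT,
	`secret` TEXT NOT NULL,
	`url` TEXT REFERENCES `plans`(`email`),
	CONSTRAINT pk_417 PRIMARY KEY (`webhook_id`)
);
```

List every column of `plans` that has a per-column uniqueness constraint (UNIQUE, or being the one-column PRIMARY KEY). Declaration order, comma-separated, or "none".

email, plan_id

- status: no UNIQUE or single-column PK constraint.
- price: no UNIQUE or single-column PK constraint.
- token: no UNIQUE or single-column PK constraint.
- email: declared UNIQUE → unique.
- usage: no UNIQUE or single-column PK constraint.
- name: no UNIQUE or single-column PK constraint.
- plan_id: single-column PRIMARY KEY → unique.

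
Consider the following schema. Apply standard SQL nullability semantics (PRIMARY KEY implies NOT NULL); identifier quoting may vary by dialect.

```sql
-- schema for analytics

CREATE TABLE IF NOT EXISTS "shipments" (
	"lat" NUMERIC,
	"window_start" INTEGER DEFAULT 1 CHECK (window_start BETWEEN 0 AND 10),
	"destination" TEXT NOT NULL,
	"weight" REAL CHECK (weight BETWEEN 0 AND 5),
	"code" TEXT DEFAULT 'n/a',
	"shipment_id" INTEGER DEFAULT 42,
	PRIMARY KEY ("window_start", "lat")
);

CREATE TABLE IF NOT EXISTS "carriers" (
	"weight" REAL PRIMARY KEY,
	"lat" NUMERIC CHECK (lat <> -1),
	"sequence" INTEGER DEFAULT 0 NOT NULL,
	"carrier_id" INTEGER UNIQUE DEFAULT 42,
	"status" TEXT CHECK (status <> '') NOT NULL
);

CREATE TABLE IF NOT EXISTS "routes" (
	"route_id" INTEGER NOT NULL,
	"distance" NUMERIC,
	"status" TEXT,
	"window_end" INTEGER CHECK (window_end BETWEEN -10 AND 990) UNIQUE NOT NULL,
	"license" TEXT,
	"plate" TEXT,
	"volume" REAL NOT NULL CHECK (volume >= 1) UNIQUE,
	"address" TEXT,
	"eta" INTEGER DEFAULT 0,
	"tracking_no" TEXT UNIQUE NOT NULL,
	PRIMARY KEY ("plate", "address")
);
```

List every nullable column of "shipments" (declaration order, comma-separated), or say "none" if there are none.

- lat: part of the PRIMARY KEY, which implies NOT NULL → not nullable.
- window_start: part of the PRIMARY KEY, which implies NOT NULL → not nullable.
- destination: declared NOT NULL → not nullable.
- weight: CHECK does not forbid NULL (a CHECK constraint passes when its expression is NULL) → nullable.
- code: DEFAULT only fills an omitted column; an explicit NULL is still allowed → nullable.
- shipment_id: DEFAULT only fills an omitted column; an explicit NULL is still allowed → nullable.

weight, code, shipment_id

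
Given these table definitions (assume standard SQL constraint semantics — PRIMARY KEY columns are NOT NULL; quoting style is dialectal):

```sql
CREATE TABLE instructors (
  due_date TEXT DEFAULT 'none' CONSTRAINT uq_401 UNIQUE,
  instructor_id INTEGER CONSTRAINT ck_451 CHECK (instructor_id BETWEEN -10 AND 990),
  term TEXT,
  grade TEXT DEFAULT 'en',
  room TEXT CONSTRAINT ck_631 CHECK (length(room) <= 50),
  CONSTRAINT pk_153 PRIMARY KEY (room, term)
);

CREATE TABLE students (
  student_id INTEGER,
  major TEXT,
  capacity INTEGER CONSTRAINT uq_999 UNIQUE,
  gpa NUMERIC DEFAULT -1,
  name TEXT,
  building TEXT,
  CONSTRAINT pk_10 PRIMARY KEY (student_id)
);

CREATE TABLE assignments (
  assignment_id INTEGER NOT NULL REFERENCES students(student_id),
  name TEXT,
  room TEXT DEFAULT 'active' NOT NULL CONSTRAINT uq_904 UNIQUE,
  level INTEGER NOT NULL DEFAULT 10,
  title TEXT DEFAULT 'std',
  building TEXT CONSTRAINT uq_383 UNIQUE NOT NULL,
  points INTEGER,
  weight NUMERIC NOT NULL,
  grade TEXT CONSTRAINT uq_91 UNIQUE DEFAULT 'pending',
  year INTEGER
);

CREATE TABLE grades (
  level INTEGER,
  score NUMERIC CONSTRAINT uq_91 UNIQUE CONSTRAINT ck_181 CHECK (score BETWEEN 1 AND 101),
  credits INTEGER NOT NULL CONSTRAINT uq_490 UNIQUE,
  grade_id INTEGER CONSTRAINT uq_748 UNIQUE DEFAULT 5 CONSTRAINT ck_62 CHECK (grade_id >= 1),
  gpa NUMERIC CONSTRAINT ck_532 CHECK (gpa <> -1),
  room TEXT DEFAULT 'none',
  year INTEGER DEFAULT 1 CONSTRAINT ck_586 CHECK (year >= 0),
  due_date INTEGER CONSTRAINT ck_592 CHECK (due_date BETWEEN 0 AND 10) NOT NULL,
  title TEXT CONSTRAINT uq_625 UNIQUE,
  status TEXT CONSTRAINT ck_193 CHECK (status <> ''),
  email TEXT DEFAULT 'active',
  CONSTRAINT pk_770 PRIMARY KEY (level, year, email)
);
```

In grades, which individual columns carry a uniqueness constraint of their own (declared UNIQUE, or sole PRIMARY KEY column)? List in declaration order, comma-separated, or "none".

- level: part of a composite PRIMARY KEY — only the tuple is unique, not this column on its own.
- score: declared UNIQUE → unique.
- credits: declared UNIQUE → unique.
- grade_id: declared UNIQUE → unique.
- gpa: no UNIQUE or single-column PK constraint.
- room: no UNIQUE or single-column PK constraint.
- year: part of a composite PRIMARY KEY — only the tuple is unique, not this column on its own.
- due_date: no UNIQUE or single-column PK constraint.
- title: declared UNIQUE → unique.
- status: no UNIQUE or single-column PK constraint.
- email: part of a composite PRIMARY KEY — only the tuple is unique, not this column on its own.

score, credits, grade_id, title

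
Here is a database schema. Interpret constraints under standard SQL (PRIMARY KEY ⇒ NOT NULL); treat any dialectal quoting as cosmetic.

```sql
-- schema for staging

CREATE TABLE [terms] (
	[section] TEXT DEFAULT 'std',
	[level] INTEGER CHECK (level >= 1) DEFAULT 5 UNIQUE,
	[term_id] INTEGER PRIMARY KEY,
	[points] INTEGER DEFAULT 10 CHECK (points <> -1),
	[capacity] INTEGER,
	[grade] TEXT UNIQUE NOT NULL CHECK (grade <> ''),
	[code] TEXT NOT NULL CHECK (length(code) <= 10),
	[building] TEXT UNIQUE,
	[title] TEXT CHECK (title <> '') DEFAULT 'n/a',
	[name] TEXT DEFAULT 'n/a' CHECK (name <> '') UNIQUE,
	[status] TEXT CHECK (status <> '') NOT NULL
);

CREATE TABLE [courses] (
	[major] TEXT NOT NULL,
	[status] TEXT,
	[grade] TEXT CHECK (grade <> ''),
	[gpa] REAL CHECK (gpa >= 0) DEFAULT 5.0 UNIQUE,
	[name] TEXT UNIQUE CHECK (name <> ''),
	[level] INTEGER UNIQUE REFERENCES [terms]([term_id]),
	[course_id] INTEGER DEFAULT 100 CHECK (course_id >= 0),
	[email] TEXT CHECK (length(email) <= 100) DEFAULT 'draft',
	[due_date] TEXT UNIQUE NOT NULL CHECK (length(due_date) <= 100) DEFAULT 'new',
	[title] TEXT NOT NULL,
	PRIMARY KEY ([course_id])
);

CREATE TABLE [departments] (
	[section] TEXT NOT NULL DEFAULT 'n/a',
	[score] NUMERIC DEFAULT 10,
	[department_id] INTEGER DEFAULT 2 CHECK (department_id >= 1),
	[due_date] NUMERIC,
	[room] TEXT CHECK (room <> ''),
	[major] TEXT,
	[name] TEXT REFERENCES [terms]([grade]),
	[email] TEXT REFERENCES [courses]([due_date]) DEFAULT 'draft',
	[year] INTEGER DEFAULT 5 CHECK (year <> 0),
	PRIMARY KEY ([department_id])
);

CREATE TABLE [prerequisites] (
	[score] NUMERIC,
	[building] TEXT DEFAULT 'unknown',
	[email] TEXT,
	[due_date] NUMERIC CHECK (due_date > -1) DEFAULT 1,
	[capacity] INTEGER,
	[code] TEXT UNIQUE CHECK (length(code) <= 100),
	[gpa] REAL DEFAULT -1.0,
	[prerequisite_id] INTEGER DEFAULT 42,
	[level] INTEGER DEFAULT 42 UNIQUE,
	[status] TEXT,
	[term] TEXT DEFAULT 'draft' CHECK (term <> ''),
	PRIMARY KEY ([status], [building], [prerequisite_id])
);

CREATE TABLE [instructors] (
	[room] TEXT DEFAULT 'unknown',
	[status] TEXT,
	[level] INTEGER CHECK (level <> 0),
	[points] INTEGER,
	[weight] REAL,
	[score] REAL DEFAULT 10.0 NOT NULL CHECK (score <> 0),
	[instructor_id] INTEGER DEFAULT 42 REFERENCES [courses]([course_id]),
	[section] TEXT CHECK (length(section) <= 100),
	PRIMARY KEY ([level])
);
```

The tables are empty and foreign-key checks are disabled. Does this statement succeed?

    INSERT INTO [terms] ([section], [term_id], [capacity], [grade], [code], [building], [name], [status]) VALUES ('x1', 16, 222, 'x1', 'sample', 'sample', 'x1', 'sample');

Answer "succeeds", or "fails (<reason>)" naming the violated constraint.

succeeds

NOT NULL columns: code is supplied; grade is supplied; status is supplied; term_id is supplied.
CHECK constraints: 'x1' satisfies (grade <> ''); 'sample' satisfies (length(code) <= 10); 'x1' satisfies (name <> ''); 'sample' satisfies (status <> '').
No constraint is violated.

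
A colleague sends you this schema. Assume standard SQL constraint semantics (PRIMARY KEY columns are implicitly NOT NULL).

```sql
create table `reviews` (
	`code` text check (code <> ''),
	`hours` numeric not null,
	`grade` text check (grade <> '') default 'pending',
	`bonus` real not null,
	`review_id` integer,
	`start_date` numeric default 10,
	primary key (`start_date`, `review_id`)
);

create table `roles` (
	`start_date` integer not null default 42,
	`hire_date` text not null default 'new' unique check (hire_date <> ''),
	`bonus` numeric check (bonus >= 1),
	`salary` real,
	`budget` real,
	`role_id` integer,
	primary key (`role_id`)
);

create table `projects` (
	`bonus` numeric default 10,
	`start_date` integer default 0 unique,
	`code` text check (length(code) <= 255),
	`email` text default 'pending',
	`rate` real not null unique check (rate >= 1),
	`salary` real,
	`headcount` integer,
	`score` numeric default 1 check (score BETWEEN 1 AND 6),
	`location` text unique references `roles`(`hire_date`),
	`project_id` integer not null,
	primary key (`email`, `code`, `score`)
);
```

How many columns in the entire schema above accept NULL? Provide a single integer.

reviews: 2 nullable (code, grade — PK (start_date, review_id) and explicit NOT NULL columns excluded).
roles: 3 nullable (bonus, salary, budget — PK (role_id) and explicit NOT NULL columns excluded).
projects: 5 nullable (bonus, start_date, salary, headcount, location — PK (email, code, score) and explicit NOT NULL columns excluded).
Total: 2 + 3 + 5 = 10.

10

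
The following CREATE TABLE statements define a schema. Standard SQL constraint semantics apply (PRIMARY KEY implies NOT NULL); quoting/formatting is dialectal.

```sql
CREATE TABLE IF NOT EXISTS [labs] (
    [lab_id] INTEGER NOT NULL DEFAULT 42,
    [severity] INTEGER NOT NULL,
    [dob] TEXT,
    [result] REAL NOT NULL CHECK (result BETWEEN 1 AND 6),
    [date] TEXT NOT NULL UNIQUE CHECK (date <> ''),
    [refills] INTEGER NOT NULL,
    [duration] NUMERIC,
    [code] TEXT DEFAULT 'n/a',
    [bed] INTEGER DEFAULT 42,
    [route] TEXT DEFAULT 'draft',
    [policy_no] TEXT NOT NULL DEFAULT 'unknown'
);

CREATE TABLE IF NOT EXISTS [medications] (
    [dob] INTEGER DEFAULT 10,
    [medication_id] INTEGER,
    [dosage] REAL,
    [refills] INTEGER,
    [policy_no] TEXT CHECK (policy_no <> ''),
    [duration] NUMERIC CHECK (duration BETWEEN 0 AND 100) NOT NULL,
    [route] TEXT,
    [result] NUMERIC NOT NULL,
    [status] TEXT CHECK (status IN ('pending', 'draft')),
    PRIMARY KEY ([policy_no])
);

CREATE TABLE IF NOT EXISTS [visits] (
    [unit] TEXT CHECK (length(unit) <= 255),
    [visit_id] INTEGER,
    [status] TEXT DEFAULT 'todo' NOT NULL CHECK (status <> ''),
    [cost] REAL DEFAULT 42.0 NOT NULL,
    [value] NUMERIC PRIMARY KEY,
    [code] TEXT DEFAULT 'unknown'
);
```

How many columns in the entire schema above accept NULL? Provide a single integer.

labs: 5 nullable (dob, duration, code, bed, route — PK none and explicit NOT NULL columns excluded).
medications: 6 nullable (dob, medication_id, dosage, refills, route, status — PK (policy_no) and explicit NOT NULL columns excluded).
visits: 3 nullable (unit, visit_id, code — PK (value) and explicit NOT NULL columns excluded).
Total: 5 + 6 + 3 = 14.

14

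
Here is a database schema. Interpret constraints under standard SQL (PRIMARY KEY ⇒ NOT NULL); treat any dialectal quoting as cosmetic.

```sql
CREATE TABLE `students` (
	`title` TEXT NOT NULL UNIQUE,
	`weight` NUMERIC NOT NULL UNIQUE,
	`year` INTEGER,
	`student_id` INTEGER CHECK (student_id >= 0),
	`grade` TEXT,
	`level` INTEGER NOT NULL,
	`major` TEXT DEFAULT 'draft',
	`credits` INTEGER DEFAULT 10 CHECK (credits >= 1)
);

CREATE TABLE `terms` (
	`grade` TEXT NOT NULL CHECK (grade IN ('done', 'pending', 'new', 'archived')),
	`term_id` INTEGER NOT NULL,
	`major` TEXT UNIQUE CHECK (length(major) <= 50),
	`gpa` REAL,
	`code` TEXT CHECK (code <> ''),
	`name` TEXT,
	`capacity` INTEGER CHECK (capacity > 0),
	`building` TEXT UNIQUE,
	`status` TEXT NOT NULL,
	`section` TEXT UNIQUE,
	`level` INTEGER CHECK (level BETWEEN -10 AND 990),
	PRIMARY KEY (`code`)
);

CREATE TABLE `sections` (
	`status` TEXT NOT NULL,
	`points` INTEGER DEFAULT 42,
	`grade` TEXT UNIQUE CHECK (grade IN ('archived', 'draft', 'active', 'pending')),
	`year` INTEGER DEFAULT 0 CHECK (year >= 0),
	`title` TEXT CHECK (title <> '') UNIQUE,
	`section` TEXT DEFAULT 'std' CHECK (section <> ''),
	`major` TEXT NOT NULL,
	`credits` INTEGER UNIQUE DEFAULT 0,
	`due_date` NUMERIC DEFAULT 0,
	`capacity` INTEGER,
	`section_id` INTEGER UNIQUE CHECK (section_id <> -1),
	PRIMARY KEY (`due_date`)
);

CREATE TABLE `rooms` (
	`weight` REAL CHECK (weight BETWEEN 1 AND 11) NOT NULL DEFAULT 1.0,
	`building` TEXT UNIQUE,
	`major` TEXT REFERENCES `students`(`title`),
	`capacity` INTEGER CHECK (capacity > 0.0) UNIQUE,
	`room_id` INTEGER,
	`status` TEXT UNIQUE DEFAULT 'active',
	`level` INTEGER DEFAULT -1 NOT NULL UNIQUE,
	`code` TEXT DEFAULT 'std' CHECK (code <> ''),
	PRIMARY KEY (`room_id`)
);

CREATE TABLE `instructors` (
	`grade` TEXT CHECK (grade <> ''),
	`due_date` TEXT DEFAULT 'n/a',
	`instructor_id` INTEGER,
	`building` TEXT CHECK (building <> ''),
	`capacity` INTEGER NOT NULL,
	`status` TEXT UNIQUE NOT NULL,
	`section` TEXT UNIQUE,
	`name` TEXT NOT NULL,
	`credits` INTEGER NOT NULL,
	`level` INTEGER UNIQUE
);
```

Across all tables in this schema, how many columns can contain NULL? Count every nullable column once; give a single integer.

students: 5 nullable (year, student_id, grade, major, credits — PK none and explicit NOT NULL columns excluded).
terms: 7 nullable (major, gpa, name, capacity, building, section, level — PK (code) and explicit NOT NULL columns excluded).
sections: 8 nullable (points, grade, year, title, section, credits, capacity, section_id — PK (due_date) and explicit NOT NULL columns excluded).
rooms: 5 nullable (building, major, capacity, status, code — PK (room_id) and explicit NOT NULL columns excluded).
instructors: 6 nullable (grade, due_date, instructor_id, building, section, level — PK none and explicit NOT NULL columns excluded).
Total: 5 + 7 + 8 + 5 + 6 = 31.

31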